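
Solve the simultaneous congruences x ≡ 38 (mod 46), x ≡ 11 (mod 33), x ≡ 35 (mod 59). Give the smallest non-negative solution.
The moduli 46, 33, 59 are pairwise coprime, so by the CRT there is a unique solution mod 46·33·59 = 89562.
Solve by successive substitution. Start with x ≡ 38 (mod 46).
  Combine with x ≡ 11 (mod 33): write x = 38 + 46·t and require 38 + 46·t ≡ 11 (mod 33), i.e. 46·t ≡ 11 − 38 ≡ 6 (mod 33). Since 46^(−1) ≡ 28 (mod 33) (46 ≡ 13 (mod 33)), t ≡ 28·6 ≡ 3 (mod 33). So x ≡ 38 + 46·3 = 176 (mod 1518).
  Combine with x ≡ 35 (mod 59): write x = 176 + 1518·t and require 176 + 1518·t ≡ 35 (mod 59), i.e. 1518·t ≡ 35 − 176 ≡ 36 (mod 59). Since 1518^(−1) ≡ 11 (mod 59) (1518 ≡ 43 (mod 59)), t ≡ 11·36 ≡ 42 (mod 59). So x ≡ 176 + 1518·42 = 63932 (mod 89562).
Unique solution in [0, 89562): x = 63932.

Final answer: x ≡ 63932 (mod 89562); the representative in [0, 89562) is 63932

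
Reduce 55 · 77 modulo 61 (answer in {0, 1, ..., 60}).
26

Reduce the factors first: 77 ≡ 16 (mod 61), so 55 · 77 ≡ 55 · 16 (mod 61). 55 · 16 = 880. Dividing by 61: 880 = 14·61 + 26. So (55 · 77) mod 61 = 26.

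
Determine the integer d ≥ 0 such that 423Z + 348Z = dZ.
(423, 348) = (3); d = 3

In the PID Z, (a, b) is generated by gcd(a, b). Compute gcd(423, 348) with the extended Euclidean algorithm, tracking rows (r, s, t) with s·423 + t·348 = r:
  row A: (423, 1, 0)   [1·423 + 0·348 = 423]
  row B: (348, 0, 1)   [0·423 + 1·348 = 348]
  423 = 1·348 + 75   → row C = row A − 1·row B = (75, 1, −1)   [check: 1·423 − 1·348 = 75]
  348 = 4·75 + 48   → row D = row B − 4·row C = (48, −4, 5)   [check: −4·423 + 5·348 = 48]
  75 = 1·48 + 27   → row E = row C − 1·row D = (27, 5, −6)   [check: 5·423 − 6·348 = 27]
  48 = 1·27 + 21   → row F = row D − 1·row E = (21, −9, 11)   [check: −9·423 + 11·348 = 21]
  27 = 1·21 + 6   → row G = row E − 1·row F = (6, 14, −17)   [check: 14·423 − 17·348 = 6]
  21 = 3·6 + 3   → row H = row F − 3·row G = (3, −51, 62)   [check: −51·423 + 62·348 = 3]
  6 = 2·3 + 0   → remainder 0, stop. gcd = 3 (last nonzero row H).
So gcd(423, 348) = 3, with Bézout identity −51·423 + 62·348 = 3. Containment (⊇): the Bézout identity exhibits 3 as an element of (423, 348), giving (3) ⊆ (423, 348). Containment (⊆): since 3 | 423 and 3 | 348 (423 = 3·141, 348 = 3·116), every Z-linear combination of 423 and 348 is divisible by 3, so (423, 348) ⊆ (3). Therefore (423, 348) = (3), d = 3.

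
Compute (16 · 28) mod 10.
Reduce the factors first: 16 ≡ 6, 28 ≡ 8 (mod 10), so 16 · 28 ≡ 6 · 8 (mod 10). 6 · 8 = 48. Dividing by 10: 48 = 4·10 + 8. So (16 · 28) mod 10 = 8.

Final answer: 8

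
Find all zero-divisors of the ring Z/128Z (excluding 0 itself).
An element a ∈ Z/128Z (with a ≠ 0) is a zero-divisor iff gcd(a, 128) > 1 (because a is a unit precisely when gcd(a, n) = 1, and in Z/nZ every nonzero, non-unit element is a zero-divisor). Scan a = 1, ..., 127 and keep those with gcd(a, 128) > 1:
  gcd(2, 128) = 2, gcd(4, 128) = 4, gcd(6, 128) = 2, gcd(8, 128) = 8, gcd(10, 128) = 2, gcd(12, 128) = 4, gcd(14, 128) = 2, gcd(16, 128) = 16, gcd(18, 128) = 2, gcd(20, 128) = 4, gcd(22, 128) = 2, gcd(24, 128) = 8, gcd(26, 128) = 2, gcd(28, 128) = 4, gcd(30, 128) = 2, gcd(32, 128) = 32, gcd(34, 128) = 2, gcd(36, 128) = 4, gcd(38, 128) = 2, gcd(40, 128) = 8, gcd(42, 128) = 2, gcd(44, 128) = 4, gcd(46, 128) = 2, gcd(48, 128) = 16, gcd(50, 128) = 2, gcd(52, 128) = 4, gcd(54, 128) = 2, gcd(56, 128) = 8, gcd(58, 128) = 2, gcd(60, 128) = 4, gcd(62, 128) = 2, gcd(64, 128) = 64, gcd(66, 128) = 2, gcd(68, 128) = 4, gcd(70, 128) = 2, gcd(72, 128) = 8, gcd(74, 128) = 2, gcd(76, 128) = 4, gcd(78, 128) = 2, gcd(80, 128) = 16, gcd(82, 128) = 2, gcd(84, 128) = 4, gcd(86, 128) = 2, gcd(88, 128) = 8, gcd(90, 128) = 2, gcd(92, 128) = 4, gcd(94, 128) = 2, gcd(96, 128) = 32, gcd(98, 128) = 2, gcd(100, 128) = 4, gcd(102, 128) = 2, gcd(104, 128) = 8, gcd(106, 128) = 2, gcd(108, 128) = 4, gcd(110, 128) = 2, gcd(112, 128) = 16, gcd(114, 128) = 2, gcd(116, 128) = 4, gcd(118, 128) = 2, gcd(120, 128) = 8, gcd(122, 128) = 2, gcd(124, 128) = 4, gcd(126, 128) = 2.
All other a ∈ {1, ..., 127} have gcd(a, 128) = 1 and are units. So the nonzero zero-divisors are exactly the 63 values of a appearing in this scan.

Final answer: nonzero zero-divisors of Z/128Z = {2, 4, 6, 8, 10, 12, 14, 16, 18, 20, 22, 24, 26, 28, 30, 32, 34, 36, 38, 40, 42, 44, 46, 48, 50, 52, 54, 56, 58, 60, 62, 64, 66, 68, 70, 72, 74, 76, 78, 80, 82, 84, 86, 88, 90, 92, 94, 96, 98, 100, 102, 104, 106, 108, 110, 112, 114, 116, 118, 120, 122, 124, 126}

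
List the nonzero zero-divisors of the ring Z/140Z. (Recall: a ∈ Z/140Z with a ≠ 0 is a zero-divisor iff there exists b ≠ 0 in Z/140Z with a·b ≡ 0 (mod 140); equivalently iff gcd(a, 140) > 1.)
An element a ∈ Z/140Z (with a ≠ 0) is a zero-divisor iff gcd(a, 140) > 1 (because a is a unit precisely when gcd(a, n) = 1, and in Z/nZ every nonzero, non-unit element is a zero-divisor). Scan a = 1, ..., 139 and keep those with gcd(a, 140) > 1:
  gcd(2, 140) = 2, gcd(4, 140) = 4, gcd(5, 140) = 5, gcd(6, 140) = 2, gcd(7, 140) = 7, gcd(8, 140) = 4, gcd(10, 140) = 10, gcd(12, 140) = 4, gcd(14, 140) = 14, gcd(15, 140) = 5, gcd(16, 140) = 4, gcd(18, 140) = 2, gcd(20, 140) = 20, gcd(21, 140) = 7, gcd(22, 140) = 2, gcd(24, 140) = 4, gcd(25, 140) = 5, gcd(26, 140) = 2, gcd(28, 140) = 28, gcd(30, 140) = 10, gcd(32, 140) = 4, gcd(34, 140) = 2, gcd(35, 140) = 35, gcd(36, 140) = 4, gcd(38, 140) = 2, gcd(40, 140) = 20, gcd(42, 140) = 14, gcd(44, 140) = 4, gcd(45, 140) = 5, gcd(46, 140) = 2, gcd(48, 140) = 4, gcd(49, 140) = 7, gcd(50, 140) = 10, gcd(52, 140) = 4, gcd(54, 140) = 2, gcd(55, 140) = 5, gcd(56, 140) = 28, gcd(58, 140) = 2, gcd(60, 140) = 20, gcd(62, 140) = 2, gcd(63, 140) = 7, gcd(64, 140) = 4, gcd(65, 140) = 5, gcd(66, 140) = 2, gcd(68, 140) = 4, gcd(70, 140) = 70, gcd(72, 140) = 4, gcd(74, 140) = 2, gcd(75, 140) = 5, gcd(76, 140) = 4, gcd(77, 140) = 7, gcd(78, 140) = 2, gcd(80, 140) = 20, gcd(82, 140) = 2, gcd(84, 140) = 28, gcd(85, 140) = 5, gcd(86, 140) = 2, gcd(88, 140) = 4, gcd(90, 140) = 10, gcd(91, 140) = 7, gcd(92, 140) = 4, gcd(94, 140) = 2, gcd(95, 140) = 5, gcd(96, 140) = 4, gcd(98, 140) = 14, gcd(100, 140) = 20, gcd(102, 140) = 2, gcd(104, 140) = 4, gcd(105, 140) = 35, gcd(106, 140) = 2, gcd(108, 140) = 4, gcd(110, 140) = 10, gcd(112, 140) = 28, gcd(114, 140) = 2, gcd(115, 140) = 5, gcd(116, 140) = 4, gcd(118, 140) = 2, gcd(119, 140) = 7, gcd(120, 140) = 20, gcd(122, 140) = 2, gcd(124, 140) = 4, gcd(125, 140) = 5, gcd(126, 140) = 14, gcd(128, 140) = 4, gcd(130, 140) = 10, gcd(132, 140) = 4, gcd(133, 140) = 7, gcd(134, 140) = 2, gcd(135, 140) = 5, gcd(136, 140) = 4, gcd(138, 140) = 2.
All other a ∈ {1, ..., 139} have gcd(a, 140) = 1 and are units. So the nonzero zero-divisors are exactly the 91 values of a appearing in this scan.

Final answer: nonzero zero-divisors of Z/140Z = {2, 4, 5, 6, 7, 8, 10, 12, 14, 15, 16, 18, 20, 21, 22, 24, 25, 26, 28, 30, 32, 34, 35, 36, 38, 40, 42, 44, 45, 46, 48, 49, 50, 52, 54, 55, 56, 58, 60, 62, 63, 64, 65, 66, 68, 70, 72, 74, 75, 76, 77, 78, 80, 82, 84, 85, 86, 88, 90, 91, 92, 94, 95, 96, 98, 100, 102, 104, 105, 106, 108, 110, 112, 114, 115, 116, 118, 119, 120, 122, 124, 125, 126, 128, 130, 132, 133, 134, 135, 136, 138}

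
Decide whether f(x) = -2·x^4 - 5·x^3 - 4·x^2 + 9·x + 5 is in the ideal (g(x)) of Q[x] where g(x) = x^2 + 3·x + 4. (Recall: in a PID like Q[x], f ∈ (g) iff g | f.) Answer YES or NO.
NO

In Q[x] the ideal (g) consists of all multiples of g, so f ∈ (g) iff g | f, i.e. iff the remainder of f on division by g is 0. Divide f by g (g is monic, so eliminate the leading term of the running remainder at each step):
  leading term -2·x^4: subtract (-2·x^2)·g(x) = -2·x^4 - 6·x^3 - 8·x^2, leaving x^3 + 4·x^2 + 9·x + 5
  leading term x^3: subtract (x)·g(x) = x^3 + 3·x^2 + 4·x, leaving x^2 + 5·x + 5
  leading term x^2: subtract (1)·g(x) = x^2 + 3·x + 4, leaving 2·x + 1
The remainder r(x) = 2·x + 1 ≠ 0 (and deg r < deg g), so g ∤ f, i.e. f ∉ (g).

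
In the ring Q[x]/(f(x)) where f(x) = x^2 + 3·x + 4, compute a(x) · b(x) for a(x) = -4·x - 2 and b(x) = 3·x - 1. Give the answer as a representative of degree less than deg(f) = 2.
a · b ≡ 34·x + 50 (mod f(x))

First multiply in Q[x] without reducing: a · b = -12·x^2 - 2·x + 2. Now divide by f(x) = x^2 + 3·x + 4, eliminating the leading term at each step:
  leading term -12·x^2: subtract (-12)·f(x) = -12·x^2 - 36·x - 48, leaving 34·x + 50
The degree is now < 2, so this is the remainder. Hence a · b ≡ 34·x + 50 in Q[x]/(f).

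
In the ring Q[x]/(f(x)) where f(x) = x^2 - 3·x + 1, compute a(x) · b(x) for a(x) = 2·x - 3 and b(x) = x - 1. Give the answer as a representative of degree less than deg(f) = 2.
a · b ≡ x + 1 (mod f(x))

First multiply in Q[x] without reducing: a · b = 2·x^2 - 5·x + 3. Now divide by f(x) = x^2 - 3·x + 1, eliminating the leading term at each step:
  leading term 2·x^2: subtract (2)·f(x) = 2·x^2 - 6·x + 2, leaving x + 1
The degree is now < 2, so this is the remainder. Hence a · b ≡ x + 1 in Q[x]/(f).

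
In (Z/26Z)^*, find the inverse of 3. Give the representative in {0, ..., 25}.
Apply the extended Euclidean algorithm to (26, 3), tracking rows (r, s, t) with s·26 + t·3 = r. Each division r_prev = q·r_cur + r_new produces the new row as (previous row) − q·(current row):
  row A: (26, 1, 0)   [1·26 + 0·3 = 26]
  row B: (3, 0, 1)   [0·26 + 1·3 = 3]
  26 = 8·3 + 2   → row C = row A − 8·row B = (2, 1, −8)   [check: 1·26 − 8·3 = 2]
  3 = 1·2 + 1   → row D = row B − 1·row C = (1, −1, 9)   [check: −1·26 + 9·3 = 1]
  2 = 2·1 + 0   → remainder 0, stop. gcd = 1 (last nonzero row D).
The gcd is 1, so 3 is invertible mod 26. The last nonzero row gives −1·26 + 9·3 = 1, so t = 9. So 3^(−1) ≡ 9 (mod 26). Verify: 3 · 9 = 27 ≡ 1 (mod 26). ✓

Final answer: 3^(−1) ≡ 9 (mod 26)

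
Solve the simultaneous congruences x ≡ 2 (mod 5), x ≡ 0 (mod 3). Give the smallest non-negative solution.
x ≡ 12 (mod 15); the representative in [0, 15) is 12

The moduli 5, 3 are pairwise coprime, so by the CRT there is a unique solution mod 5·3 = 15.
Solve by successive substitution. Start with x ≡ 2 (mod 5).
  Combine with x ≡ 0 (mod 3): write x = 2 + 5·t and require 2 + 5·t ≡ 0 (mod 3), i.e. 5·t ≡ 0 − 2 ≡ 1 (mod 3). Since 5^(−1) ≡ 2 (mod 3) (5 ≡ 2 (mod 3)), t ≡ 2·1 ≡ 2 (mod 3). So x ≡ 2 + 5·2 = 12 (mod 15).
Unique solution in [0, 15): x = 12.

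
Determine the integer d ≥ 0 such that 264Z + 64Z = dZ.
In the PID Z, (a, b) is generated by gcd(a, b). Compute gcd(264, 64) with the extended Euclidean algorithm, tracking rows (r, s, t) with s·264 + t·64 = r:
  row A: (264, 1, 0)   [1·264 + 0·64 = 264]
  row B: (64, 0, 1)   [0·264 + 1·64 = 64]
  264 = 4·64 + 8   → row C = row A − 4·row B = (8, 1, −4)   [check: 1·264 − 4·64 = 8]
  64 = 8·8 + 0   → remainder 0, stop. gcd = 8 (last nonzero row C).
So gcd(264, 64) = 8, with Bézout identity 1·264 − 4·64 = 8. Containment (⊇): the Bézout identity exhibits 8 as an element of (264, 64), giving (8) ⊆ (264, 64). Containment (⊆): since 8 | 264 and 8 | 64 (264 = 8·33, 64 = 8·8), every Z-linear combination of 264 and 64 is divisible by 8, so (264, 64) ⊆ (8). Therefore (264, 64) = (8), d = 8.

Final answer: (264, 64) = (8); d = 8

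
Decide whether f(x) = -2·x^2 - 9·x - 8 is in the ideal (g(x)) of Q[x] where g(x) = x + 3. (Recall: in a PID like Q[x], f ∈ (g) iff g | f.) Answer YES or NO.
NO

In Q[x] the ideal (g) consists of all multiples of g, so f ∈ (g) iff g | f, i.e. iff the remainder of f on division by g is 0. Divide f by g (g is monic, so eliminate the leading term of the running remainder at each step):
  leading term -2·x^2: subtract (-2·x)·g(x) = -2·x^2 - 6·x, leaving -3·x - 8
  leading term -3·x: subtract (-3)·g(x) = -3·x - 9, leaving 1
The remainder r(x) = 1 ≠ 0 (and deg r < deg g), so g ∤ f, i.e. f ∉ (g).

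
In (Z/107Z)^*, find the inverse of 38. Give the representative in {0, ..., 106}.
Apply the extended Euclidean algorithm to (107, 38), tracking rows (r, s, t) with s·107 + t·38 = r. Each division r_prev = q·r_cur + r_new produces the new row as (previous row) − q·(current row):
  row A: (107, 1, 0)   [1·107 + 0·38 = 107]
  row B: (38, 0, 1)   [0·107 + 1·38 = 38]
  107 = 2·38 + 31   → row C = row A − 2·row B = (31, 1, −2)   [check: 1·107 − 2·38 = 31]
  38 = 1·31 + 7   → row D = row B − 1·row C = (7, −1, 3)   [check: −1·107 + 3·38 = 7]
  31 = 4·7 + 3   → row E = row C − 4·row D = (3, 5, −14)   [check: 5·107 − 14·38 = 3]
  7 = 2·3 + 1   → row F = row D − 2·row E = (1, −11, 31)   [check: −11·107 + 31·38 = 1]
  3 = 3·1 + 0   → remainder 0, stop. gcd = 1 (last nonzero row F).
The gcd is 1, so 38 is invertible mod 107. The last nonzero row gives −11·107 + 31·38 = 1, so t = 31. So 38^(−1) ≡ 31 (mod 107). Verify: 38 · 31 = 1178 ≡ 1 (mod 107). ✓

Final answer: 38^(−1) ≡ 31 (mod 107)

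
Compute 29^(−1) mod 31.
29^(−1) ≡ 15 (mod 31)

Apply the extended Euclidean algorithm to (31, 29), tracking rows (r, s, t) with s·31 + t·29 = r. Each division r_prev = q·r_cur + r_new produces the new row as (previous row) − q·(current row):
  row A: (31, 1, 0)   [1·31 + 0·29 = 31]
  row B: (29, 0, 1)   [0·31 + 1·29 = 29]
  31 = 1·29 + 2   → row C = row A − 1·row B = (2, 1, −1)   [check: 1·31 − 1·29 = 2]
  29 = 14·2 + 1   → row D = row B − 14·row C = (1, −14, 15)   [check: −14·31 + 15·29 = 1]
  2 = 2·1 + 0   → remainder 0, stop. gcd = 1 (last nonzero row D).
The gcd is 1, so 29 is invertible mod 31. The last nonzero row gives −14·31 + 15·29 = 1, so t = 15. So 29^(−1) ≡ 15 (mod 31). Verify: 29 · 15 = 435 ≡ 1 (mod 31). ✓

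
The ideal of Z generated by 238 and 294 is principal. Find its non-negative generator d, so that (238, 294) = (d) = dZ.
(238, 294) = (14); d = 14

In the PID Z, (a, b) is generated by gcd(a, b). Compute gcd(294, 238) with the extended Euclidean algorithm, tracking rows (r, s, t) with s·294 + t·238 = r:
  row A: (294, 1, 0)   [1·294 + 0·238 = 294]
  row B: (238, 0, 1)   [0·294 + 1·238 = 238]
  294 = 1·238 + 56   → row C = row A − 1·row B = (56, 1, −1)   [check: 1·294 − 1·238 = 56]
  238 = 4·56 + 14   → row D = row B − 4·row C = (14, −4, 5)   [check: −4·294 + 5·238 = 14]
  56 = 4·14 + 0   → remainder 0, stop. gcd = 14 (last nonzero row D).
So gcd(238, 294) = 14, with Bézout identity −4·294 + 5·238 = 14. Containment (⊇): the Bézout identity exhibits 14 as an element of (238, 294), giving (14) ⊆ (238, 294). Containment (⊆): since 14 | 238 and 14 | 294 (238 = 14·17, 294 = 14·21), every Z-linear combination of 238 and 294 is divisible by 14, so (238, 294) ⊆ (14). Therefore (238, 294) = (14), d = 14.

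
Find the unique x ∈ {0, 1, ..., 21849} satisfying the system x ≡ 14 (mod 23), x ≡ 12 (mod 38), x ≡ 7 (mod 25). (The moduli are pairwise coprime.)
The moduli 23, 38, 25 are pairwise coprime, so by the CRT there is a unique solution mod 23·38·25 = 21850.
Solve by successive substitution. Start with x ≡ 14 (mod 23).
  Combine with x ≡ 12 (mod 38): write x = 14 + 23·t and require 14 + 23·t ≡ 12 (mod 38), i.e. 23·t ≡ 12 − 14 ≡ 36 (mod 38). Since 23^(−1) ≡ 5 (mod 38), t ≡ 5·36 ≡ 28 (mod 38). So x ≡ 14 + 23·28 = 658 (mod 874).
  Combine with x ≡ 7 (mod 25): write x = 658 + 874·t and require 658 + 874·t ≡ 7 (mod 25), i.e. 874·t ≡ 7 − 658 ≡ 24 (mod 25). Since 874^(−1) ≡ 24 (mod 25) (874 ≡ 24 (mod 25)), t ≡ 24·24 ≡ 1 (mod 25). So x ≡ 658 + 874·1 = 1532 (mod 21850).
Unique solution in [0, 21850): x = 1532.

Final answer: x ≡ 1532 (mod 21850); the representative in [0, 21850) is 1532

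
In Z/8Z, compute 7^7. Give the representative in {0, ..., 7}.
7

Use repeated squaring. Binary(7) = 111. Walk through the bits of the exponent 7 left-to-right: at each bit after the leading one, square the running value, then multiply by 7 if the bit is 1 (always reducing mod 8):
  bit 1 = 1 (leading): start with 7.
  bit 2 = 1: square 7^2 = 49 ≡ 1; bit is 1, so multiply 1·7 = 7 (mod 8).
  bit 3 = 1: square 7^2 = 49 ≡ 1; bit is 1, so multiply 1·7 = 7 (mod 8).
Final value: 7^7 ≡ 7 (mod 8).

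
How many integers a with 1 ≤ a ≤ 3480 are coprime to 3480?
The number of a ∈ {1, ..., 3480} with gcd(a, 3480) = 1 is by definition Euler's totient φ(3480). φ is multiplicative, with φ(p^e) = p^e − p^(e−1). Factorise 3480 = 2^3 · 3 · 5 · 29. Then
  φ(3480) = (2^3 − 2^2) · (3 − 1) · (5 − 1) · (29 − 1) = 4 · 2 · 4 · 28 = 896.
So there are 896 such integers.

Final answer: 896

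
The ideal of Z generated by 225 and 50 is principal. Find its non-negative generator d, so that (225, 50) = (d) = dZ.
(225, 50) = (25); d = 25

In the PID Z, (a, b) is generated by gcd(a, b). Compute gcd(225, 50) with the extended Euclidean algorithm, tracking rows (r, s, t) with s·225 + t·50 = r:
  row A: (225, 1, 0)   [1·225 + 0·50 = 225]
  row B: (50, 0, 1)   [0·225 + 1·50 = 50]
  225 = 4·50 + 25   → row C = row A − 4·row B = (25, 1, −4)   [check: 1·225 − 4·50 = 25]
  50 = 2·25 + 0   → remainder 0, stop. gcd = 25 (last nonzero row C).
So gcd(225, 50) = 25, with Bézout identity 1·225 − 4·50 = 25. Containment (⊇): the Bézout identity exhibits 25 as an element of (225, 50), giving (25) ⊆ (225, 50). Containment (⊆): since 25 | 225 and 25 | 50 (225 = 25·9, 50 = 25·2), every Z-linear combination of 225 and 50 is divisible by 25, so (225, 50) ⊆ (25). Therefore (225, 50) = (25), d = 25.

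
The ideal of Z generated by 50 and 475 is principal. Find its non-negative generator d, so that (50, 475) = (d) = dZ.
In the PID Z, (a, b) is generated by gcd(a, b). Compute gcd(475, 50) with the extended Euclidean algorithm, tracking rows (r, s, t) with s·475 + t·50 = r:
  row A: (475, 1, 0)   [1·475 + 0·50 = 475]
  row B: (50, 0, 1)   [0·475 + 1·50 = 50]
  475 = 9·50 + 25   → row C = row A − 9·row B = (25, 1, −9)   [check: 1·475 − 9·50 = 25]
  50 = 2·25 + 0   → remainder 0, stop. gcd = 25 (last nonzero row C).
So gcd(50, 475) = 25, with Bézout identity 1·475 − 9·50 = 25. Containment (⊇): the Bézout identity exhibits 25 as an element of (50, 475), giving (25) ⊆ (50, 475). Containment (⊆): since 25 | 50 and 25 | 475 (50 = 25·2, 475 = 25·19), every Z-linear combination of 50 and 475 is divisible by 25, so (50, 475) ⊆ (25). Therefore (50, 475) = (25), d = 25.

Final answer: (50, 475) = (25); d = 25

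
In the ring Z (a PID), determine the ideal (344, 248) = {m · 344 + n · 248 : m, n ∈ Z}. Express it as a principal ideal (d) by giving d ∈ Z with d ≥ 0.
(344, 248) = (8); d = 8

In the PID Z, (a, b) is generated by gcd(a, b). Compute gcd(344, 248) with the extended Euclidean algorithm, tracking rows (r, s, t) with s·344 + t·248 = r:
  row A: (344, 1, 0)   [1·344 + 0·248 = 344]
  row B: (248, 0, 1)   [0·344 + 1·248 = 248]
  344 = 1·248 + 96   → row C = row A − 1·row B = (96, 1, −1)   [check: 1·344 − 1·248 = 96]
  248 = 2·96 + 56   → row D = row B − 2·row C = (56, −2, 3)   [check: −2·344 + 3·248 = 56]
  96 = 1·56 + 40   → row E = row C − 1·row D = (40, 3, −4)   [check: 3·344 − 4·248 = 40]
  56 = 1·40 + 16   → row F = row D − 1·row E = (16, −5, 7)   [check: −5·344 + 7·248 = 16]
  40 = 2·16 + 8   → row G = row E − 2·row F = (8, 13, −18)   [check: 13·344 − 18·248 = 8]
  16 = 2·8 + 0   → remainder 0, stop. gcd = 8 (last nonzero row G).
So gcd(344, 248) = 8, with Bézout identity 13·344 − 18·248 = 8. Containment (⊇): the Bézout identity exhibits 8 as an element of (344, 248), giving (8) ⊆ (344, 248). Containment (⊆): since 8 | 344 and 8 | 248 (344 = 8·43, 248 = 8·31), every Z-linear combination of 344 and 248 is divisible by 8, so (344, 248) ⊆ (8). Therefore (344, 248) = (8), d = 8.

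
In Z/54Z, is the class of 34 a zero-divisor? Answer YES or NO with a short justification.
YES

gcd(34, 54) = 2 > 1, so 34 is not a unit in Z/54Z. In Z/nZ every nonzero non-unit is a zero-divisor: explicitly, take b = 54/gcd = 27 ≠ 0 (mod 54); then 34·27 = 918 = 17·54, i.e. 34·27 ≡ 0 (mod 54). So 34 is a zero-divisor.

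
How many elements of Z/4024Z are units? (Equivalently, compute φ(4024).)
An element a ∈ Z/4024Z is a unit iff gcd(a, 4024) = 1, so the number of units is φ(4024). φ is multiplicative, with φ(p^e) = p^e − p^(e−1). Factorise 4024 = 2^3 · 503. Then
  φ(4024) = (2^3 − 2^2) · (503 − 1) = 4 · 502 = 2008.

Final answer: Z/4024Z has φ(4024) = 2008 units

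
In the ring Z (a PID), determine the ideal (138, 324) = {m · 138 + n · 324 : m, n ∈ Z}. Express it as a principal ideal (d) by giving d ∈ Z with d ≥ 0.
(138, 324) = (6); d = 6

In the PID Z, (a, b) is generated by gcd(a, b). Compute gcd(324, 138) with the extended Euclidean algorithm, tracking rows (r, s, t) with s·324 + t·138 = r:
  row A: (324, 1, 0)   [1·324 + 0·138 = 324]
  row B: (138, 0, 1)   [0·324 + 1·138 = 138]
  324 = 2·138 + 48   → row C = row A − 2·row B = (48, 1, −2)   [check: 1·324 − 2·138 = 48]
  138 = 2·48 + 42   → row D = row B − 2·row C = (42, −2, 5)   [check: −2·324 + 5·138 = 42]
  48 = 1·42 + 6   → row E = row C − 1·row D = (6, 3, −7)   [check: 3·324 − 7·138 = 6]
  42 = 7·6 + 0   → remainder 0, stop. gcd = 6 (last nonzero row E).
So gcd(138, 324) = 6, with Bézout identity 3·324 − 7·138 = 6. Containment (⊇): the Bézout identity exhibits 6 as an element of (138, 324), giving (6) ⊆ (138, 324). Containment (⊆): since 6 | 138 and 6 | 324 (138 = 6·23, 324 = 6·54), every Z-linear combination of 138 and 324 is divisible by 6, so (138, 324) ⊆ (6). Therefore (138, 324) = (6), d = 6.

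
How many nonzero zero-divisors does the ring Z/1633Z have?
In Z/1633Z each nonzero element is either a unit (gcd with 1633 is 1) or a zero-divisor (gcd > 1). The number of units is φ(1633): factorise 1633 = 23 · 71, so φ(1633) = (23 − 1) · (71 − 1) = 22 · 70 = 1540. The nonzero elements number 1633 − 1 = 1632. Hence the nonzero zero-divisors number 1632 − 1540 = 92.

Final answer: Z/1633Z has 92 nonzero zero-divisors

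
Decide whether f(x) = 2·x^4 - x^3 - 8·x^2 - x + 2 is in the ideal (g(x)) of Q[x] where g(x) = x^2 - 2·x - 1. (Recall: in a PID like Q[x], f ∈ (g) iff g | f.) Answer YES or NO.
NO

In Q[x] the ideal (g) consists of all multiples of g, so f ∈ (g) iff g | f, i.e. iff the remainder of f on division by g is 0. Divide f by g (g is monic, so eliminate the leading term of the running remainder at each step):
  leading term 2·x^4: subtract (2·x^2)·g(x) = 2·x^4 - 4·x^3 - 2·x^2, leaving 3·x^3 - 6·x^2 - x + 2
  leading term 3·x^3: subtract (3·x)·g(x) = 3·x^3 - 6·x^2 - 3·x, leaving 2·x + 2
The remainder r(x) = 2·x + 2 ≠ 0 (and deg r < deg g), so g ∤ f, i.e. f ∉ (g).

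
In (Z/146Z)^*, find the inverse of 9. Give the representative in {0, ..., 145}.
9^(−1) ≡ 65 (mod 146)

Apply the extended Euclidean algorithm to (146, 9), tracking rows (r, s, t) with s·146 + t·9 = r. Each division r_prev = q·r_cur + r_new produces the new row as (previous row) − q·(current row):
  row A: (146, 1, 0)   [1·146 + 0·9 = 146]
  row B: (9, 0, 1)   [0·146 + 1·9 = 9]
  146 = 16·9 + 2   → row C = row A − 16·row B = (2, 1, −16)   [check: 1·146 − 16·9 = 2]
  9 = 4·2 + 1   → row D = row B − 4·row C = (1, −4, 65)   [check: −4·146 + 65·9 = 1]
  2 = 2·1 + 0   → remainder 0, stop. gcd = 1 (last nonzero row D).
The gcd is 1, so 9 is invertible mod 146. The last nonzero row gives −4·146 + 65·9 = 1, so t = 65. So 9^(−1) ≡ 65 (mod 146). Verify: 9 · 65 = 585 ≡ 1 (mod 146). ✓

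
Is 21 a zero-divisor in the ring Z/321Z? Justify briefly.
gcd(21, 321) = 3 > 1, so 21 is not a unit in Z/321Z. In Z/nZ every nonzero non-unit is a zero-divisor: explicitly, take b = 321/gcd = 107 ≠ 0 (mod 321); then 21·107 = 2247 = 7·321, i.e. 21·107 ≡ 0 (mod 321). So 21 is a zero-divisor.

Final answer: YES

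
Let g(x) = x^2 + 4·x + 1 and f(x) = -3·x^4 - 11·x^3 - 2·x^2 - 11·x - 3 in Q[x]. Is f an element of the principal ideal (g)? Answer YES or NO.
In Q[x] the ideal (g) consists of all multiples of g, so f ∈ (g) iff g | f, i.e. iff the remainder of f on division by g is 0. Divide f by g (g is monic, so eliminate the leading term of the running remainder at each step):
  leading term -3·x^4: subtract (-3·x^2)·g(x) = -3·x^4 - 12·x^3 - 3·x^2, leaving x^3 + x^2 - 11·x - 3
  leading term x^3: subtract (x)·g(x) = x^3 + 4·x^2 + x, leaving -3·x^2 - 12·x - 3
  leading term -3·x^2: subtract (-3)·g(x) = -3·x^2 - 12·x - 3, leaving 0
The remainder is 0, so f(x) = g(x) · h(x) with h(x) = -3·x^2 + x - 3. Hence g | f, i.e. f ∈ (g).

Final answer: YES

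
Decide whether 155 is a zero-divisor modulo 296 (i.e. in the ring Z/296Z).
gcd(155, 296) = 1, so 155 is a unit in Z/296Z (it has a multiplicative inverse). A unit cannot be a zero-divisor: if 155·b ≡ 0 then multiplying both sides by 155^(−1) gives b ≡ 0. So 155 is not a zero-divisor.

Final answer: NO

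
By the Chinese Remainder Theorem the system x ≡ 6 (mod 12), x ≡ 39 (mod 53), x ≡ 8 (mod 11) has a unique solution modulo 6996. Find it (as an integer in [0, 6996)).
x ≡ 4650 (mod 6996); the representative in [0, 6996) is 4650

The moduli 12, 53, 11 are pairwise coprime, so by the CRT there is a unique solution mod 12·53·11 = 6996.
Solve by successive substitution. Start with x ≡ 6 (mod 12).
  Combine with x ≡ 39 (mod 53): write x = 6 + 12·t and require 6 + 12·t ≡ 39 (mod 53), i.e. 12·t ≡ 39 − 6 ≡ 33 (mod 53). Since 12^(−1) ≡ 31 (mod 53), t ≡ 31·33 ≡ 16 (mod 53). So x ≡ 6 + 12·16 = 198 (mod 636).
  Combine with x ≡ 8 (mod 11): write x = 198 + 636·t and require 198 + 636·t ≡ 8 (mod 11), i.e. 636·t ≡ 8 − 198 ≡ 8 (mod 11). Since 636^(−1) ≡ 5 (mod 11) (636 ≡ 9 (mod 11)), t ≡ 5·8 ≡ 7 (mod 11). So x ≡ 198 + 636·7 = 4650 (mod 6996).
Unique solution in [0, 6996): x = 4650.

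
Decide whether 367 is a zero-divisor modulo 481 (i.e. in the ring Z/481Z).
NO

gcd(367, 481) = 1, so 367 is a unit in Z/481Z (it has a multiplicative inverse). A unit cannot be a zero-divisor: if 367·b ≡ 0 then multiplying both sides by 367^(−1) gives b ≡ 0. So 367 is not a zero-divisor.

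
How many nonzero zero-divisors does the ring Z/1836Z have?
Z/1836Z has 1259 nonzero zero-divisors

In Z/1836Z each nonzero element is either a unit (gcd with 1836 is 1) or a zero-divisor (gcd > 1). The number of units is φ(1836): factorise 1836 = 2^2 · 3^3 · 17, so φ(1836) = (2^2 − 2^1) · (3^3 − 3^2) · (17 − 1) = 2 · 18 · 16 = 576. The nonzero elements number 1836 − 1 = 1835. Hence the nonzero zero-divisors number 1835 − 576 = 1259.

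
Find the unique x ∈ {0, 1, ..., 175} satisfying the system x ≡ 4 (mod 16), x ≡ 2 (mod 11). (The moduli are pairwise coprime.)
The moduli 16, 11 are pairwise coprime, so by the CRT there is a unique solution mod 16·11 = 176.
Solve by successive substitution. Start with x ≡ 4 (mod 16).
  Combine with x ≡ 2 (mod 11): write x = 4 + 16·t and require 4 + 16·t ≡ 2 (mod 11), i.e. 16·t ≡ 2 − 4 ≡ 9 (mod 11). Since 16^(−1) ≡ 9 (mod 11) (16 ≡ 5 (mod 11)), t ≡ 9·9 ≡ 4 (mod 11). So x ≡ 4 + 16·4 = 68 (mod 176).
Unique solution in [0, 176): x = 68.

Final answer: x ≡ 68 (mod 176); the representative in [0, 176) is 68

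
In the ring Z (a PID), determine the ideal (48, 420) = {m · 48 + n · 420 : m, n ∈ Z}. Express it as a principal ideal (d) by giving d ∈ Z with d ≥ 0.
In the PID Z, (a, b) is generated by gcd(a, b). Compute gcd(420, 48) with the extended Euclidean algorithm, tracking rows (r, s, t) with s·420 + t·48 = r:
  row A: (420, 1, 0)   [1·420 + 0·48 = 420]
  row B: (48, 0, 1)   [0·420 + 1·48 = 48]
  420 = 8·48 + 36   → row C = row A − 8·row B = (36, 1, −8)   [check: 1·420 − 8·48 = 36]
  48 = 1·36 + 12   → row D = row B − 1·row C = (12, −1, 9)   [check: −1·420 + 9·48 = 12]
  36 = 3·12 + 0   → remainder 0, stop. gcd = 12 (last nonzero row D).
So gcd(48, 420) = 12, with Bézout identity −1·420 + 9·48 = 12. Containment (⊇): the Bézout identity exhibits 12 as an element of (48, 420), giving (12) ⊆ (48, 420). Containment (⊆): since 12 | 48 and 12 | 420 (48 = 12·4, 420 = 12·35), every Z-linear combination of 48 and 420 is divisible by 12, so (48, 420) ⊆ (12). Therefore (48, 420) = (12), d = 12.

Final answer: (48, 420) = (12); d = 12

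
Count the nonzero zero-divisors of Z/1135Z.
In Z/1135Z each nonzero element is either a unit (gcd with 1135 is 1) or a zero-divisor (gcd > 1). The number of units is φ(1135): factorise 1135 = 5 · 227, so φ(1135) = (5 − 1) · (227 − 1) = 4 · 226 = 904. The nonzero elements number 1135 − 1 = 1134. Hence the nonzero zero-divisors number 1134 − 904 = 230.

Final answer: Z/1135Z has 230 nonzero zero-divisors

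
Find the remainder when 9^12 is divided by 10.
1

Use repeated squaring. Binary(12) = 1100. Walk through the bits of the exponent 12 left-to-right: at each bit after the leading one, square the running value, then multiply by 9 if the bit is 1 (always reducing mod 10):
  bit 1 = 1 (leading): start with 9.
  bit 2 = 1: square 9^2 = 81 ≡ 1; bit is 1, so multiply 1·9 = 9 (mod 10).
  bit 3 = 0: square 9^2 = 81 ≡ 1 (mod 10).
  bit 4 = 0: square 1^2 = 1 (mod 10).
Final value: 9^12 ≡ 1 (mod 10).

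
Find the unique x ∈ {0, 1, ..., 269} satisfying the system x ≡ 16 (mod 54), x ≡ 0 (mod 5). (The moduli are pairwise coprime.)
The moduli 54, 5 are pairwise coprime, so by the CRT there is a unique solution mod 54·5 = 270.
Solve by successive substitution. Start with x ≡ 16 (mod 54).
  Combine with x ≡ 0 (mod 5): write x = 16 + 54·t and require 16 + 54·t ≡ 0 (mod 5), i.e. 54·t ≡ 0 − 16 ≡ 4 (mod 5). Since 54^(−1) ≡ 4 (mod 5) (54 ≡ 4 (mod 5)), t ≡ 4·4 ≡ 1 (mod 5). So x ≡ 16 + 54·1 = 70 (mod 270).
Unique solution in [0, 270): x = 70.

Final answer: x ≡ 70 (mod 270); the representative in [0, 270) is 70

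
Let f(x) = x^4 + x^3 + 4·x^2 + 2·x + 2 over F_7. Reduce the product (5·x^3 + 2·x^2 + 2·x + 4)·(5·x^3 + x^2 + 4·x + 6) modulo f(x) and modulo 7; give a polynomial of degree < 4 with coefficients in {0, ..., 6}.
a · b ≡ 3·x^3 + 2·x^2 + 3·x (mod f(x))

Multiply as integer polynomials: a · b = 25·x^6 + 15·x^5 + 32·x^4 + 60·x^3 + 24·x^2 + 28·x + 24. Reducing coefficients mod 7: a · b ≡ 4·x^6 + x^5 + 4·x^4 + 4·x^3 + 3·x^2 + 3. Now divide by f(x) = x^4 + x^3 + 4·x^2 + 2·x + 2 in F_7[x], eliminating the leading term at each step:
  leading term 4·x^6: subtract (4·x^2)·f(x) = 4·x^6 + 4·x^5 + 2·x^4 + x^3 + x^2, leaving 4·x^5 + 2·x^4 + 3·x^3 + 2·x^2 + 3 (coefficients mod 7)
  leading term 4·x^5: subtract (4·x)·f(x) = 4·x^5 + 4·x^4 + 2·x^3 + x^2 + x, leaving 5·x^4 + x^3 + x^2 + 6·x + 3 (coefficients mod 7)
  leading term 5·x^4: subtract (5)·f(x) = 5·x^4 + 5·x^3 + 6·x^2 + 3·x + 3, leaving 3·x^3 + 2·x^2 + 3·x (coefficients mod 7)
The degree is now < 4, so this is the remainder. Hence a · b ≡ 3·x^3 + 2·x^2 + 3·x in F_7[x]/(f).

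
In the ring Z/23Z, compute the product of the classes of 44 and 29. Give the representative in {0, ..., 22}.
Reduce the factors first: 44 ≡ 21, 29 ≡ 6 (mod 23), so 44 · 29 ≡ 21 · 6 (mod 23). 21 · 6 = 126. Dividing by 23: 126 = 5·23 + 11. So (44 · 29) mod 23 = 11.

Final answer: 11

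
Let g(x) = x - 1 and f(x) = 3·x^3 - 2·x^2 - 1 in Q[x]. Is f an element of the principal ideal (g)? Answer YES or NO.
YES

In Q[x] the ideal (g) consists of all multiples of g, so f ∈ (g) iff g | f, i.e. iff the remainder of f on division by g is 0. Divide f by g (g is monic, so eliminate the leading term of the running remainder at each step):
  leading term 3·x^3: subtract (3·x^2)·g(x) = 3·x^3 - 3·x^2, leaving x^2 - 1
  leading term x^2: subtract (x)·g(x) = x^2 - x, leaving x - 1
  leading term x: subtract (1)·g(x) = x - 1, leaving 0
The remainder is 0, so f(x) = g(x) · h(x) with h(x) = 3·x^2 + x + 1. Hence g | f, i.e. f ∈ (g).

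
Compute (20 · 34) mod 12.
Reduce the factors first: 20 ≡ 8, 34 ≡ 10 (mod 12), so 20 · 34 ≡ 8 · 10 (mod 12). 8 · 10 = 80. Dividing by 12: 80 = 6·12 + 8. So (20 · 34) mod 12 = 8.

Final answer: 8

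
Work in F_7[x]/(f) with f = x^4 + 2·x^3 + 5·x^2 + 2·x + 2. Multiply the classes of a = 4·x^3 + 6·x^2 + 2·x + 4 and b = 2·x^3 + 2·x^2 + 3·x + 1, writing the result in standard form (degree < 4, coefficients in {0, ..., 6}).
Multiply as integer polynomials: a · b = 8·x^6 + 20·x^5 + 28·x^4 + 34·x^3 + 20·x^2 + 14·x + 4. Reducing coefficients mod 7: a · b ≡ x^6 + 6·x^5 + 6·x^3 + 6·x^2 + 4. Now divide by f(x) = x^4 + 2·x^3 + 5·x^2 + 2·x + 2 in F_7[x], eliminating the leading term at each step:
  leading term x^6: subtract (x^2)·f(x) = x^6 + 2·x^5 + 5·x^4 + 2·x^3 + 2·x^2, leaving 4·x^5 + 2·x^4 + 4·x^3 + 4·x^2 + 4 (coefficients mod 7)
  leading term 4·x^5: subtract (4·x)·f(x) = 4·x^5 + x^4 + 6·x^3 + x^2 + x, leaving x^4 + 5·x^3 + 3·x^2 + 6·x + 4 (coefficients mod 7)
  leading term x^4: subtract (1)·f(x) = x^4 + 2·x^3 + 5·x^2 + 2·x + 2, leaving 3·x^3 + 5·x^2 + 4·x + 2 (coefficients mod 7)
The degree is now < 4, so this is the remainder. Hence a · b ≡ 3·x^3 + 5·x^2 + 4·x + 2 in F_7[x]/(f).

Final answer: a · b ≡ 3·x^3 + 5·x^2 + 4·x + 2 (mod f(x))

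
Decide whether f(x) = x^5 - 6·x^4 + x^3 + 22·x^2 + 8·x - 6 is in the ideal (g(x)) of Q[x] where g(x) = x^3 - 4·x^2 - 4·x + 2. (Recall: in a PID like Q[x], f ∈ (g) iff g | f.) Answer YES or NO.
In Q[x] the ideal (g) consists of all multiples of g, so f ∈ (g) iff g | f, i.e. iff the remainder of f on division by g is 0. Divide f by g (g is monic, so eliminate the leading term of the running remainder at each step):
  leading term x^5: subtract (x^2)·g(x) = x^5 - 4·x^4 - 4·x^3 + 2·x^2, leaving -2·x^4 + 5·x^3 + 20·x^2 + 8·x - 6
  leading term -2·x^4: subtract (-2·x)·g(x) = -2·x^4 + 8·x^3 + 8·x^2 - 4·x, leaving -3·x^3 + 12·x^2 + 12·x - 6
  leading term -3·x^3: subtract (-3)·g(x) = -3·x^3 + 12·x^2 + 12·x - 6, leaving 0
The remainder is 0, so f(x) = g(x) · h(x) with h(x) = x^2 - 2·x - 3. Hence g | f, i.e. f ∈ (g).

Final answer: YES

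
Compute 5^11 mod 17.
11

Use repeated squaring. Binary(11) = 1011. Walk through the bits of the exponent 11 left-to-right: at each bit after the leading one, square the running value, then multiply by 5 if the bit is 1 (always reducing mod 17):
  bit 1 = 1 (leading): start with 5.
  bit 2 = 0: square 5^2 = 25 ≡ 8 (mod 17).
  bit 3 = 1: square 8^2 = 64 ≡ 13; bit is 1, so multiply 13·5 = 65 ≡ 14 (mod 17).
  bit 4 = 1: square 14^2 = 196 ≡ 9; bit is 1, so multiply 9·5 = 45 ≡ 11 (mod 17).
Final value: 5^11 ≡ 11 (mod 17).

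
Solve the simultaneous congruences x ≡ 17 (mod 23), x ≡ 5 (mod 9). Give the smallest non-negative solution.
The moduli 23, 9 are pairwise coprime, so by the CRT there is a unique solution mod 23·9 = 207.
Solve by successive substitution. Start with x ≡ 17 (mod 23).
  Combine with x ≡ 5 (mod 9): write x = 17 + 23·t and require 17 + 23·t ≡ 5 (mod 9), i.e. 23·t ≡ 5 − 17 ≡ 6 (mod 9). Since 23^(−1) ≡ 2 (mod 9) (23 ≡ 5 (mod 9)), t ≡ 2·6 ≡ 3 (mod 9). So x ≡ 17 + 23·3 = 86 (mod 207).
Unique solution in [0, 207): x = 86.

Final answer: x ≡ 86 (mod 207); the representative in [0, 207) is 86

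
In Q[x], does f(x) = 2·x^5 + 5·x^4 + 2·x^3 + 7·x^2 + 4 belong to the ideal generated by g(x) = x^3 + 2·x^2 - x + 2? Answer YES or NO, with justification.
In Q[x] the ideal (g) consists of all multiples of g, so f ∈ (g) iff g | f, i.e. iff the remainder of f on division by g is 0. Divide f by g (g is monic, so eliminate the leading term of the running remainder at each step):
  leading term 2·x^5: subtract (2·x^2)·g(x) = 2·x^5 + 4·x^4 - 2·x^3 + 4·x^2, leaving x^4 + 4·x^3 + 3·x^2 + 4
  leading term x^4: subtract (x)·g(x) = x^4 + 2·x^3 - x^2 + 2·x, leaving 2·x^3 + 4·x^2 - 2·x + 4
  leading term 2·x^3: subtract (2)·g(x) = 2·x^3 + 4·x^2 - 2·x + 4, leaving 0
The remainder is 0, so f(x) = g(x) · h(x) with h(x) = 2·x^2 + x + 2. Hence g | f, i.e. f ∈ (g).

Final answer: YES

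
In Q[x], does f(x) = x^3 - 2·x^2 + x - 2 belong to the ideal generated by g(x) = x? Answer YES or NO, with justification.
NO

In Q[x] the ideal (g) consists of all multiples of g, so f ∈ (g) iff g | f, i.e. iff the remainder of f on division by g is 0. Divide f by g (g is monic, so eliminate the leading term of the running remainder at each step):
  leading term x^3: subtract (x^2)·g(x) = x^3, leaving -2·x^2 + x - 2
  leading term -2·x^2: subtract (-2·x)·g(x) = -2·x^2, leaving x - 2
  leading term x: subtract (1)·g(x) = x, leaving -2
The remainder r(x) = -2 ≠ 0 (and deg r < deg g), so g ∤ f, i.e. f ∉ (g).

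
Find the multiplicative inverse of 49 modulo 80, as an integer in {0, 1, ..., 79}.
49^(−1) ≡ 49 (mod 80)

Apply the extended Euclidean algorithm to (80, 49), tracking rows (r, s, t) with s·80 + t·49 = r. Each division r_prev = q·r_cur + r_new produces the new row as (previous row) − q·(current row):
  row A: (80, 1, 0)   [1·80 + 0·49 = 80]
  row B: (49, 0, 1)   [0·80 + 1·49 = 49]
  80 = 1·49 + 31   → row C = row A − 1·row B = (31, 1, −1)   [check: 1·80 − 1·49 = 31]
  49 = 1·31 + 18   → row D = row B − 1·row C = (18, −1, 2)   [check: −1·80 + 2·49 = 18]
  31 = 1·18 + 13   → row E = row C − 1·row D = (13, 2, −3)   [check: 2·80 − 3·49 = 13]
  18 = 1·13 + 5   → row F = row D − 1·row E = (5, −3, 5)   [check: −3·80 + 5·49 = 5]
  13 = 2·5 + 3   → row G = row E − 2·row F = (3, 8, −13)   [check: 8·80 − 13·49 = 3]
  5 = 1·3 + 2   → row H = row F − 1·row G = (2, −11, 18)   [check: −11·80 + 18·49 = 2]
  3 = 1·2 + 1   → row I = row G − 1·row H = (1, 19, −31)   [check: 19·80 − 31·49 = 1]
  2 = 2·1 + 0   → remainder 0, stop. gcd = 1 (last nonzero row I).
The gcd is 1, so 49 is invertible mod 80. The last nonzero row gives 19·80 − 31·49 = 1, so t = −31. So 49^(−1) ≡ −31 ≡ 49 (mod 80). Verify: 49 · 49 = 2401 ≡ 1 (mod 80). ✓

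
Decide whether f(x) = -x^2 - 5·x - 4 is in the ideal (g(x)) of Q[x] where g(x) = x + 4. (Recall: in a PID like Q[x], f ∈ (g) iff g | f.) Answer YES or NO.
YES

In Q[x] the ideal (g) consists of all multiples of g, so f ∈ (g) iff g | f, i.e. iff the remainder of f on division by g is 0. Divide f by g (g is monic, so eliminate the leading term of the running remainder at each step):
  leading term -x^2: subtract (-x)·g(x) = -x^2 - 4·x, leaving -x - 4
  leading term -x: subtract (-1)·g(x) = -x - 4, leaving 0
The remainder is 0, so f(x) = g(x) · h(x) with h(x) = -x - 1. Hence g | f, i.e. f ∈ (g).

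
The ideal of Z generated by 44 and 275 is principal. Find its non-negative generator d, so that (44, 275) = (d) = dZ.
(44, 275) = (11); d = 11

In the PID Z, (a, b) is generated by gcd(a, b). Compute gcd(275, 44) with the extended Euclidean algorithm, tracking rows (r, s, t) with s·275 + t·44 = r:
  row A: (275, 1, 0)   [1·275 + 0·44 = 275]
  row B: (44, 0, 1)   [0·275 + 1·44 = 44]
  275 = 6·44 + 11   → row C = row A − 6·row B = (11, 1, −6)   [check: 1·275 − 6·44 = 11]
  44 = 4·11 + 0   → remainder 0, stop. gcd = 11 (last nonzero row C).
So gcd(44, 275) = 11, with Bézout identity 1·275 − 6·44 = 11. Containment (⊇): the Bézout identity exhibits 11 as an element of (44, 275), giving (11) ⊆ (44, 275). Containment (⊆): since 11 | 44 and 11 | 275 (44 = 11·4, 275 = 11·25), every Z-linear combination of 44 and 275 is divisible by 11, so (44, 275) ⊆ (11). Therefore (44, 275) = (11), d = 11.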